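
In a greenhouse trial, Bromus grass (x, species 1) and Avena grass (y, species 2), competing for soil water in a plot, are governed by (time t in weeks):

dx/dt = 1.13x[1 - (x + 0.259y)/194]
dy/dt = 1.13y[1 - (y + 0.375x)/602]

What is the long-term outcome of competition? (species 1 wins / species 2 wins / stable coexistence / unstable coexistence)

Compare the nullcline intercepts: K1/α12 = 194/0.259 = 749 > K2 = 602; K2/α21 = 602/0.375 = 1610 > K1 = 194.
Since both inequalities hold, each species can invade when rare, so the interior equilibrium is stable.

stable coexistence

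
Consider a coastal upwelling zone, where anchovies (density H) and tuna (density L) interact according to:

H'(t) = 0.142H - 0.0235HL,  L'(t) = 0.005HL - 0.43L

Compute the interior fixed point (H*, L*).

Set dL/dt = 0 with L > 0: 0.005H - 0.43 = 0, so H* = 0.43/0.005 = 86.
Set dH/dt = 0 with H > 0: 0.142 - 0.0235L = 0, so L* = 0.142/0.0235 = 6.04.

H* ≈ 86, L* ≈ 6.04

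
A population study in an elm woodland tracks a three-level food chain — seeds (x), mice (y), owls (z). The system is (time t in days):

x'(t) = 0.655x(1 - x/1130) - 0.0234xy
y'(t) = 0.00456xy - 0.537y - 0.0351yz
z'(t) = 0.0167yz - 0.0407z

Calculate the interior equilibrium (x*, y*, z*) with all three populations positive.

From dz/dt = 0: 0.0167y* = 0.0407, so y* = 2.44.
From dx/dt = 0: 0.655(1 - x*/1130) = 0.0234·2.44, giving x* = 1130·(1 - 0.0871) = 1030.
From dy/dt = 0: 0.00456·1030 - 0.537 = 0.0351z*, so z* = 4.17/0.0351 = 119.

x* ≈ 1030, y* ≈ 2.44, z* ≈ 119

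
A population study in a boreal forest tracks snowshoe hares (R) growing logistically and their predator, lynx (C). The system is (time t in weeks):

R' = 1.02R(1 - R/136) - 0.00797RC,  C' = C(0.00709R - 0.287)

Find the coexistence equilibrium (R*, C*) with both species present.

From dC/dt = 0 with C > 0: 0.00709R* = 0.287, so R* = 40.5.
Substitute into dR/dt = 0: 1.02(1 - 40.5/136) = 0.00797C*.
The bracket is 0.702, giving C* = 0.716/0.00797 = 89.9.

R* ≈ 40.5, C* ≈ 89.9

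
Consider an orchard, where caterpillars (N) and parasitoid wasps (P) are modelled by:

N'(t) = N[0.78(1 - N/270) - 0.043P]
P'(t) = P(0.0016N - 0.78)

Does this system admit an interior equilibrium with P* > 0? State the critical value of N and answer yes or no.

The predator equation gives dP/dt > 0 only when N > 0.78/0.0016 = 488.
Without the predator, N → K = 270. Since 270 < 488, the predator cannot invade.

Threshold N = 488; K < 488, so no, the predator goes extinct.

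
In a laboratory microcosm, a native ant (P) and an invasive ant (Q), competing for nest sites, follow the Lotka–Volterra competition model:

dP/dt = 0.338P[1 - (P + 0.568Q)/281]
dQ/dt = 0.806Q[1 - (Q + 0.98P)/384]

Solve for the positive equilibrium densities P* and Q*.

P* ≈ 142, Q* ≈ 245

Setting both brackets to zero gives the nullclines P + 0.568Q = 281 and 0.98P + Q = 384.
Substituting Q = 384 - 0.98P into the first: P(1 - 0.568·0.98) = 281 - 0.568·384.
So P* = 62.9/0.443 = 142, and then Q* = 384 - 0.98·142 = 245.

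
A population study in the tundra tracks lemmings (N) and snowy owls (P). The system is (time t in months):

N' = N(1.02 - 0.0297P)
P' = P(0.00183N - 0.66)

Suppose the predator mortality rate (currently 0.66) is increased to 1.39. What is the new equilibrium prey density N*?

N* ≈ 760

At the interior fixed point, setting dP/dt = 0 with P > 0 fixes N* = (predator death rate)/(NP coefficient) — independent of the other coefficients.
With the change, N* = 1.39/0.00183 = 760; it rises from 361.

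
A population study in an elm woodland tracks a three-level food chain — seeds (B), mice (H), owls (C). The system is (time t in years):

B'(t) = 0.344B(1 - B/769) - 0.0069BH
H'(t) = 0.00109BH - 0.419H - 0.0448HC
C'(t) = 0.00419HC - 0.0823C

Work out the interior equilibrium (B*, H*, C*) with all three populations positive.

B* ≈ 466, H* ≈ 19.6, C* ≈ 1.99

From dC/dt = 0: 0.00419H* = 0.0823, so H* = 19.6.
From dB/dt = 0: 0.344(1 - B*/769) = 0.0069·19.6, giving B* = 769·(1 - 0.394) = 466.
From dH/dt = 0: 0.00109·466 - 0.419 = 0.0448C*, so C* = 0.089/0.0448 = 1.99.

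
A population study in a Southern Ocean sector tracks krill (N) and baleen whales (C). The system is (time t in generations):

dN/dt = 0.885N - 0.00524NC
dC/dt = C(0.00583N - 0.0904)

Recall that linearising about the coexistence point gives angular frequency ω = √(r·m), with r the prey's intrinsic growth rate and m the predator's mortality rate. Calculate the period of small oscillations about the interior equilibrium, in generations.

T ≈ 22.2 generations

Here r = 0.885 and m = 0.0904, so r·m = 0.08.
ω = √0.08 = 0.283 per generation, hence T = 2π/ω ≈ 22.2 generations.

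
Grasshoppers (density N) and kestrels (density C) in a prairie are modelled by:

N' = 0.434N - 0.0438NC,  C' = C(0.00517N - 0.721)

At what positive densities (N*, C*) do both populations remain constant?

Set dC/dt = 0 with C > 0: 0.00517N - 0.721 = 0, so N* = 0.721/0.00517 = 139.
Set dN/dt = 0 with N > 0: 0.434 - 0.0438C = 0, so C* = 0.434/0.0438 = 9.91.

N* ≈ 139, C* ≈ 9.91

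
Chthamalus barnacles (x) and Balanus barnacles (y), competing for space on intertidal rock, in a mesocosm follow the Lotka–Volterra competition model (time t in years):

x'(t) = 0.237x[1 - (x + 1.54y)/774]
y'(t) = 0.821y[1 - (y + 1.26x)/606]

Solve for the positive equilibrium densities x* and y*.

Setting both brackets to zero gives the nullclines x + 1.54y = 774 and 1.26x + y = 606.
Substituting y = 606 - 1.26x into the first: x(1 - 1.54·1.26) = 774 - 1.54·606.
So x* = -159/-0.94 = 169, and then y* = 606 - 1.26·169 = 393.

x* ≈ 169, y* ≈ 393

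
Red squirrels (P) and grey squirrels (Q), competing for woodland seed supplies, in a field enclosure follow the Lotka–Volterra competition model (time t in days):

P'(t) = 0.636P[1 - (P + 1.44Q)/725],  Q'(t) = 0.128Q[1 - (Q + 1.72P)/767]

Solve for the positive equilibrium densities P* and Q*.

P* ≈ 257, Q* ≈ 325

Setting both brackets to zero gives the nullclines P + 1.44Q = 725 and 1.72P + Q = 767.
Substituting Q = 767 - 1.72P into the first: P(1 - 1.44·1.72) = 725 - 1.44·767.
So P* = -379/-1.48 = 257, and then Q* = 767 - 1.72·257 = 325.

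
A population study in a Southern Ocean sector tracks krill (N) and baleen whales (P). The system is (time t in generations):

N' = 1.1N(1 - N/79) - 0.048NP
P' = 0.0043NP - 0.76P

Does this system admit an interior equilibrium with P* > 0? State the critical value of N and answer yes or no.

The predator equation gives dP/dt > 0 only when N > 0.76/0.0043 = 177.
Without the predator, N → K = 79. Since 79 < 177, the predator cannot invade.

Threshold N = 177; K < 177, so no, the predator goes extinct.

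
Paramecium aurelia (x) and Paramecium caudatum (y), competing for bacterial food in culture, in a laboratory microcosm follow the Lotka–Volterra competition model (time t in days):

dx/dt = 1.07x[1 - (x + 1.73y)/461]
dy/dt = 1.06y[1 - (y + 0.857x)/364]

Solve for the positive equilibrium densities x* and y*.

Setting both brackets to zero gives the nullclines x + 1.73y = 461 and 0.857x + y = 364.
Substituting y = 364 - 0.857x into the first: x(1 - 1.73·0.857) = 461 - 1.73·364.
So x* = -169/-0.483 = 350, and then y* = 364 - 0.857·350 = 64.4.

x* ≈ 350, y* ≈ 64.4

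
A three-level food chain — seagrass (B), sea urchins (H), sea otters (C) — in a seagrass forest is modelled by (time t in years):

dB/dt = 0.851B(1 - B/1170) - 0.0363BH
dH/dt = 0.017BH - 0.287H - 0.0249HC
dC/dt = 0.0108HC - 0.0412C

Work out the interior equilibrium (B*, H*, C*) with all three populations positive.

B* ≈ 980, H* ≈ 3.81, C* ≈ 657

From dC/dt = 0: 0.0108H* = 0.0412, so H* = 3.81.
From dB/dt = 0: 0.851(1 - B*/1170) = 0.0363·3.81, giving B* = 1170·(1 - 0.163) = 980.
From dH/dt = 0: 0.017·980 - 0.287 = 0.0249C*, so C* = 16.4/0.0249 = 657.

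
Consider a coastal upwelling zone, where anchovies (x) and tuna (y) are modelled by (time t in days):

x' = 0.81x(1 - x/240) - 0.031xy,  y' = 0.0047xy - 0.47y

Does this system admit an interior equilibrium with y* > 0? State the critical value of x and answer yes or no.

The predator equation gives dy/dt > 0 only when x > 0.47/0.0047 = 100.
Without the predator, x → K = 240. Since 240 > 100, the predator can invade and persist.

Threshold x = 100; K > 100, so yes, the predator persists.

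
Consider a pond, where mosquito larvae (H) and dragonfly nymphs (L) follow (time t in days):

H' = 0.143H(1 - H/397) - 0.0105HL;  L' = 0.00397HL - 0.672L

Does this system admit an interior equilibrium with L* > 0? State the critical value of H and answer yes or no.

The predator equation gives dL/dt > 0 only when H > 0.672/0.00397 = 169.
Without the predator, H → K = 397. Since 397 > 169, the predator can invade and persist.

Threshold H = 169; K > 169, so yes, the predator persists.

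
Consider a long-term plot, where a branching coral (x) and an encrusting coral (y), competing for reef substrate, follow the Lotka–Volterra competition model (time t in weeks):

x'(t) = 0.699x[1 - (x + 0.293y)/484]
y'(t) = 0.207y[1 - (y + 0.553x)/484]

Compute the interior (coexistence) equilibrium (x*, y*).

Setting both brackets to zero gives the nullclines x + 0.293y = 484 and 0.553x + y = 484.
Substituting y = 484 - 0.553x into the first: x(1 - 0.293·0.553) = 484 - 0.293·484.
So x* = 342/0.838 = 408, and then y* = 484 - 0.553·408 = 258.

x* ≈ 408, y* ≈ 258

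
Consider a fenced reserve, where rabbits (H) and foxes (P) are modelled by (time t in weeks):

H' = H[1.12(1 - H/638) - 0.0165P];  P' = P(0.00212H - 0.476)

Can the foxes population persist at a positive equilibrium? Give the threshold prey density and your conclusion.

The predator equation gives dP/dt > 0 only when H > 0.476/0.00212 = 225.
Without the predator, H → K = 638. Since 638 > 225, the predator can invade and persist.

Threshold H = 225; K > 225, so yes, the predator persists.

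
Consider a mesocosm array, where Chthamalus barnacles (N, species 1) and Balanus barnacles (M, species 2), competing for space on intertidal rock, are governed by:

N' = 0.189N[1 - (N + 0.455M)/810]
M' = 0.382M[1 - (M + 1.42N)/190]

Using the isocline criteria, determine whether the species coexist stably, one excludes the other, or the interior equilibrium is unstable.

species 1 excludes species 2

Compare the nullcline intercepts: K1/α12 = 810/0.455 = 1780 > K2 = 190; K2/α21 = 190/1.42 = 134 < K1 = 810.
Since the inequalities point opposite ways, species 1 can invade but species 2 cannot.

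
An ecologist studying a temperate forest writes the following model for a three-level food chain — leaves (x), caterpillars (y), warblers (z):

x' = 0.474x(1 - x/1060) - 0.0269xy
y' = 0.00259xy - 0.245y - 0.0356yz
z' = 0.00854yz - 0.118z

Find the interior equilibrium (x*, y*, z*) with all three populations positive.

x* ≈ 229, y* ≈ 13.8, z* ≈ 9.76

From dz/dt = 0: 0.00854y* = 0.118, so y* = 13.8.
From dx/dt = 0: 0.474(1 - x*/1060) = 0.0269·13.8, giving x* = 1060·(1 - 0.784) = 229.
From dy/dt = 0: 0.00259·229 - 0.245 = 0.0356z*, so z* = 0.348/0.0356 = 9.76.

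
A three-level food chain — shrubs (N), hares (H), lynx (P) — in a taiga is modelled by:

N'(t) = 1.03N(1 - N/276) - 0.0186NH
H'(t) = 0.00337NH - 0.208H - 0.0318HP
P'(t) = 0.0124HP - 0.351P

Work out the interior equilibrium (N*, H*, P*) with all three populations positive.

From dP/dt = 0: 0.0124H* = 0.351, so H* = 28.3.
From dN/dt = 0: 1.03(1 - N*/276) = 0.0186·28.3, giving N* = 276·(1 - 0.511) = 135.
From dH/dt = 0: 0.00337·135 - 0.208 = 0.0318P*, so P* = 0.247/0.0318 = 7.76.

N* ≈ 135, H* ≈ 28.3, P* ≈ 7.76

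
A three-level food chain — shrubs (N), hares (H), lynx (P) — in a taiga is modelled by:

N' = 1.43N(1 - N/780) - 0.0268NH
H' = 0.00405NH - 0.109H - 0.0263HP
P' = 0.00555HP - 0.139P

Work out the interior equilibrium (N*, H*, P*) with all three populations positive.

From dP/dt = 0: 0.00555H* = 0.139, so H* = 25.
From dN/dt = 0: 1.43(1 - N*/780) = 0.0268·25, giving N* = 780·(1 - 0.469) = 414.
From dH/dt = 0: 0.00405·414 - 0.109 = 0.0263P*, so P* = 1.57/0.0263 = 59.6.

N* ≈ 414, H* ≈ 25, P* ≈ 59.6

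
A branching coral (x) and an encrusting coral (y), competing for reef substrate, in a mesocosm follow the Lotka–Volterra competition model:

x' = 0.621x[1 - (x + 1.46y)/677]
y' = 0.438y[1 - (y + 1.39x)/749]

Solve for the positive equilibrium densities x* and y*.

x* ≈ 405, y* ≈ 187

Setting both brackets to zero gives the nullclines x + 1.46y = 677 and 1.39x + y = 749.
Substituting y = 749 - 1.39x into the first: x(1 - 1.46·1.39) = 677 - 1.46·749.
So x* = -417/-1.03 = 405, and then y* = 749 - 1.39·405 = 187.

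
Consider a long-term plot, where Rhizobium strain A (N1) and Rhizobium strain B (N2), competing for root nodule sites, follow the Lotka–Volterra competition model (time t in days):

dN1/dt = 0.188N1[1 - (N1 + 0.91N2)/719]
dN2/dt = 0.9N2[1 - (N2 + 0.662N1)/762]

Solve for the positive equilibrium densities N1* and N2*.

N1* ≈ 64.3, N2* ≈ 719

Setting both brackets to zero gives the nullclines N1 + 0.91N2 = 719 and 0.662N1 + N2 = 762.
Substituting N2 = 762 - 0.662N1 into the first: N1(1 - 0.91·0.662) = 719 - 0.91·762.
So N1* = 25.6/0.398 = 64.3, and then N2* = 762 - 0.662·64.3 = 719.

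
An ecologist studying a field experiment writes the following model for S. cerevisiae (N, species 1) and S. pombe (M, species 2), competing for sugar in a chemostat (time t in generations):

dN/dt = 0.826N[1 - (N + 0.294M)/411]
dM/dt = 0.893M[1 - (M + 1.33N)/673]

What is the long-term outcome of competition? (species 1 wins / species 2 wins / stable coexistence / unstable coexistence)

Compare the nullcline intercepts: K1/α12 = 411/0.294 = 1400 > K2 = 673; K2/α21 = 673/1.33 = 506 > K1 = 411.
Since both inequalities hold, each species can invade when rare, so the interior equilibrium is stable.

stable coexistence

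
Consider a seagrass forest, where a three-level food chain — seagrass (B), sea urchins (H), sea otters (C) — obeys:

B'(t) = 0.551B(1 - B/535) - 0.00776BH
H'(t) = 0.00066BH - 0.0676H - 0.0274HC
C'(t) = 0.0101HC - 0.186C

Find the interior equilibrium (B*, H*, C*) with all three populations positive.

From dC/dt = 0: 0.0101H* = 0.186, so H* = 18.4.
From dB/dt = 0: 0.551(1 - B*/535) = 0.00776·18.4, giving B* = 535·(1 - 0.259) = 396.
From dH/dt = 0: 0.00066·396 - 0.0676 = 0.0274C*, so C* = 0.194/0.0274 = 7.08.

B* ≈ 396, H* ≈ 18.4, C* ≈ 7.08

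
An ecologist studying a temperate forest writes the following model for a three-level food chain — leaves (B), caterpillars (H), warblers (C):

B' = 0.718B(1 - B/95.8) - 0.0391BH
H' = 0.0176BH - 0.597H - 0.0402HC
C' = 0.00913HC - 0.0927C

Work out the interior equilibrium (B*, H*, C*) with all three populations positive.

B* ≈ 42.8, H* ≈ 10.2, C* ≈ 3.9

From dC/dt = 0: 0.00913H* = 0.0927, so H* = 10.2.
From dB/dt = 0: 0.718(1 - B*/95.8) = 0.0391·10.2, giving B* = 95.8·(1 - 0.553) = 42.8.
From dH/dt = 0: 0.0176·42.8 - 0.597 = 0.0402C*, so C* = 0.157/0.0402 = 3.9.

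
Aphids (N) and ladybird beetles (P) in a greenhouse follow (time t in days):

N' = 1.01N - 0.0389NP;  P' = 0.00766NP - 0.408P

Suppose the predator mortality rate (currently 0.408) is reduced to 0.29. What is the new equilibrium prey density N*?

N* ≈ 37.9

At the interior fixed point, setting dP/dt = 0 with P > 0 fixes N* = (predator death rate)/(NP coefficient) — independent of the other coefficients.
With the change, N* = 0.29/0.00766 = 37.9; it falls from 53.3.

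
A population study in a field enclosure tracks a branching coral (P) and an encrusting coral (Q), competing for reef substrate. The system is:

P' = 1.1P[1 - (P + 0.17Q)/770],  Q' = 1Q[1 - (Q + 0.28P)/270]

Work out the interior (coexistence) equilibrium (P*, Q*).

Setting both brackets to zero gives the nullclines P + 0.17Q = 770 and 0.28P + Q = 270.
Substituting Q = 270 - 0.28P into the first: P(1 - 0.17·0.28) = 770 - 0.17·270.
So P* = 724/0.952 = 760, and then Q* = 270 - 0.28·760 = 57.1.

P* ≈ 760, Q* ≈ 57.1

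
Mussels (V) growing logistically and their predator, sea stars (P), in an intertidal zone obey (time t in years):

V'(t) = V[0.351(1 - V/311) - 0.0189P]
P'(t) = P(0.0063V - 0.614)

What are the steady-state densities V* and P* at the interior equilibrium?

From dP/dt = 0 with P > 0: 0.0063V* = 0.614, so V* = 97.5.
Substitute into dV/dt = 0: 0.351(1 - 97.5/311) = 0.0189P*.
The bracket is 0.687, giving P* = 0.241/0.0189 = 12.8.

V* ≈ 97.5, P* ≈ 12.8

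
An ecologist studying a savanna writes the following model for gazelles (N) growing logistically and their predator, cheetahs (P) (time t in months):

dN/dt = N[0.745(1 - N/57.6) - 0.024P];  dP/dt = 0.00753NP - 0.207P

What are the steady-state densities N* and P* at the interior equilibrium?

N* ≈ 27.5, P* ≈ 16.2

From dP/dt = 0 with P > 0: 0.00753N* = 0.207, so N* = 27.5.
Substitute into dN/dt = 0: 0.745(1 - 27.5/57.6) = 0.024P*.
The bracket is 0.523, giving P* = 0.389/0.024 = 16.2.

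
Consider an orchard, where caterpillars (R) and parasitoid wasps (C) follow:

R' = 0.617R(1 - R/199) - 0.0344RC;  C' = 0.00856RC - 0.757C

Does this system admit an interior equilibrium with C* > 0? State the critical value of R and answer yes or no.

Threshold R = 88.4; K > 88.4, so yes, the predator persists.

The predator equation gives dC/dt > 0 only when R > 0.757/0.00856 = 88.4.
Without the predator, R → K = 199. Since 199 > 88.4, the predator can invade and persist.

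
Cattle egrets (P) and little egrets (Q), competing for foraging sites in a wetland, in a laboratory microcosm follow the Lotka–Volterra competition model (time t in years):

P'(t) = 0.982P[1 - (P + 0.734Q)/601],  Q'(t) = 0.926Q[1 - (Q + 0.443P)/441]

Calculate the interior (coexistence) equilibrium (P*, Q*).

P* ≈ 411, Q* ≈ 259

Setting both brackets to zero gives the nullclines P + 0.734Q = 601 and 0.443P + Q = 441.
Substituting Q = 441 - 0.443P into the first: P(1 - 0.734·0.443) = 601 - 0.734·441.
So P* = 277/0.675 = 411, and then Q* = 441 - 0.443·411 = 259.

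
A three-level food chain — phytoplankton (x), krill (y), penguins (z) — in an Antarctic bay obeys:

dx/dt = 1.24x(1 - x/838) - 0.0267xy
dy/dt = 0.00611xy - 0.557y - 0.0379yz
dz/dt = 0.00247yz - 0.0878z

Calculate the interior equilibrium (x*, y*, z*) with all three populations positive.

From dz/dt = 0: 0.00247y* = 0.0878, so y* = 35.5.
From dx/dt = 0: 1.24(1 - x*/838) = 0.0267·35.5, giving x* = 838·(1 - 0.765) = 197.
From dy/dt = 0: 0.00611·197 - 0.557 = 0.0379z*, so z* = 0.644/0.0379 = 17.

x* ≈ 197, y* ≈ 35.5, z* ≈ 17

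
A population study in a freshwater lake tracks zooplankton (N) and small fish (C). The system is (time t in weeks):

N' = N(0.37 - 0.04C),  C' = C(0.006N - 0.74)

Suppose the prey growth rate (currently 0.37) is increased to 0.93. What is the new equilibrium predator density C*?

C* ≈ 23.2

At the interior fixed point, setting dN/dt = 0 with N > 0 fixes C* = (prey growth rate)/(NC coefficient) — independent of the other coefficients.
With the change, C* = 0.93/0.04 = 23.2; it rises from 9.25.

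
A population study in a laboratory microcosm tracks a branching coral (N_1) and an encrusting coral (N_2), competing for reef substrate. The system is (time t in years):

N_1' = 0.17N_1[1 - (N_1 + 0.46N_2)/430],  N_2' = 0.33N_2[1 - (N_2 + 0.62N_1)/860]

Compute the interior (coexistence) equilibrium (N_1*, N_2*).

N_1* ≈ 48.1, N_2* ≈ 830

Setting both brackets to zero gives the nullclines N_1 + 0.46N_2 = 430 and 0.62N_1 + N_2 = 860.
Substituting N_2 = 860 - 0.62N_1 into the first: N_1(1 - 0.46·0.62) = 430 - 0.46·860.
So N_1* = 34.4/0.715 = 48.1, and then N_2* = 860 - 0.62·48.1 = 830.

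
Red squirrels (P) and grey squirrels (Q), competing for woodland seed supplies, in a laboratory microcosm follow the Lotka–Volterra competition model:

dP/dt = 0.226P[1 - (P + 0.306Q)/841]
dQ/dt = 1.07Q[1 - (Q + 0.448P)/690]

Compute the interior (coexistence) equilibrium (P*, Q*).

P* ≈ 730, Q* ≈ 363

Setting both brackets to zero gives the nullclines P + 0.306Q = 841 and 0.448P + Q = 690.
Substituting Q = 690 - 0.448P into the first: P(1 - 0.306·0.448) = 841 - 0.306·690.
So P* = 630/0.863 = 730, and then Q* = 690 - 0.448·730 = 363.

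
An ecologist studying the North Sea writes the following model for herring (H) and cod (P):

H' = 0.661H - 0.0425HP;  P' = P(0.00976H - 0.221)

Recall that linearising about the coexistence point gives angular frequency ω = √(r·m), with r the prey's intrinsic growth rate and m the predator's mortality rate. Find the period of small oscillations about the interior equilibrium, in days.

Here r = 0.661 and m = 0.221, so r·m = 0.146.
ω = √0.146 = 0.382 per day, hence T = 2π/ω ≈ 16.4 days.

T ≈ 16.4 days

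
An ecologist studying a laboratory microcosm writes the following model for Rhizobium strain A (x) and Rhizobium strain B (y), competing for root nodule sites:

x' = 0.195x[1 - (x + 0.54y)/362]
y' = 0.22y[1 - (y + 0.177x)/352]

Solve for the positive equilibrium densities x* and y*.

x* ≈ 190, y* ≈ 318

Setting both brackets to zero gives the nullclines x + 0.54y = 362 and 0.177x + y = 352.
Substituting y = 352 - 0.177x into the first: x(1 - 0.54·0.177) = 362 - 0.54·352.
So x* = 172/0.904 = 190, and then y* = 352 - 0.177·190 = 318.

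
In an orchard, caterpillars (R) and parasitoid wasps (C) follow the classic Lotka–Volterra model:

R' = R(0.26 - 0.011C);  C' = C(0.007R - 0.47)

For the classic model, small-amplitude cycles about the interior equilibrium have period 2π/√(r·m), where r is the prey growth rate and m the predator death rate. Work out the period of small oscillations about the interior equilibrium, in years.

Here r = 0.26 and m = 0.47, so r·m = 0.122.
ω = √0.122 = 0.35 per year, hence T = 2π/ω ≈ 18 years.

T ≈ 18 years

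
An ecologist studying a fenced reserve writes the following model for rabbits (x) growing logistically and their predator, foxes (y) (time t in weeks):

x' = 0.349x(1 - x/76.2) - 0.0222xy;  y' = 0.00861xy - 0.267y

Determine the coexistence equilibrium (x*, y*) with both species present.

x* ≈ 31, y* ≈ 9.32

From dy/dt = 0 with y > 0: 0.00861x* = 0.267, so x* = 31.
Substitute into dx/dt = 0: 0.349(1 - 31/76.2) = 0.0222y*.
The bracket is 0.593, giving y* = 0.207/0.0222 = 9.32.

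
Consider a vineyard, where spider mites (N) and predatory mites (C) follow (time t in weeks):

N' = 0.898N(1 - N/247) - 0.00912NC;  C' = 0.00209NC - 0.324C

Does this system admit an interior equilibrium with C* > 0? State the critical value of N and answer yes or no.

The predator equation gives dC/dt > 0 only when N > 0.324/0.00209 = 155.
Without the predator, N → K = 247. Since 247 > 155, the predator can invade and persist.

Threshold N = 155; K > 155, so yes, the predator persists.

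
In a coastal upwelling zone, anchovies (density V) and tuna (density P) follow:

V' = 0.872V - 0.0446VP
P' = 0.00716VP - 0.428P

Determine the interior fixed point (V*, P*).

Set dP/dt = 0 with P > 0: 0.00716V - 0.428 = 0, so V* = 0.428/0.00716 = 59.8.
Set dV/dt = 0 with V > 0: 0.872 - 0.0446P = 0, so P* = 0.872/0.0446 = 19.6.

V* ≈ 59.8, P* ≈ 19.6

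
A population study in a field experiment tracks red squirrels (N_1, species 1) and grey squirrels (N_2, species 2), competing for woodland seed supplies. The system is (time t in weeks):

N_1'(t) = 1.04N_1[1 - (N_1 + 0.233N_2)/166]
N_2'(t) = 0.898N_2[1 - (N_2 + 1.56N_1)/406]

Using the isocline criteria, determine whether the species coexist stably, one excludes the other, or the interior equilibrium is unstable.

Compare the nullcline intercepts: K1/α12 = 166/0.233 = 712 > K2 = 406; K2/α21 = 406/1.56 = 260 > K1 = 166.
Since both inequalities hold, each species can invade when rare, so the interior equilibrium is stable.

stable coexistence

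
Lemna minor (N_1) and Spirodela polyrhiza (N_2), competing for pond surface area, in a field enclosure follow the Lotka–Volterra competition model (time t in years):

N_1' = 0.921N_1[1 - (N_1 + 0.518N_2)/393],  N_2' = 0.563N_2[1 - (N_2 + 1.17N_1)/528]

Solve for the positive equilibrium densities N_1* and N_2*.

N_1* ≈ 303, N_2* ≈ 173

Setting both brackets to zero gives the nullclines N_1 + 0.518N_2 = 393 and 1.17N_1 + N_2 = 528.
Substituting N_2 = 528 - 1.17N_1 into the first: N_1(1 - 0.518·1.17) = 393 - 0.518·528.
So N_1* = 119/0.394 = 303, and then N_2* = 528 - 1.17·303 = 173.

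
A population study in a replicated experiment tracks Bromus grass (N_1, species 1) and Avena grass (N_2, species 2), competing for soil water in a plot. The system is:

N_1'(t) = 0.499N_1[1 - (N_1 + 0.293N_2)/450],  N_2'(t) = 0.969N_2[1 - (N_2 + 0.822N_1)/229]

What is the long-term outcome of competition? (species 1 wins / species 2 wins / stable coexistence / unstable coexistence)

species 1 excludes species 2

Compare the nullcline intercepts: K1/α12 = 450/0.293 = 1540 > K2 = 229; K2/α21 = 229/0.822 = 279 < K1 = 450.
Since the inequalities point opposite ways, species 1 can invade but species 2 cannot.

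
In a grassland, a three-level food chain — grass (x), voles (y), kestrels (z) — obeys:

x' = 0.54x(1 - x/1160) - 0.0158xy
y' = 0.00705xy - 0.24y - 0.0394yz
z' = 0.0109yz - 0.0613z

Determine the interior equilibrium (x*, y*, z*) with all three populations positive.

x* ≈ 969, y* ≈ 5.62, z* ≈ 167

From dz/dt = 0: 0.0109y* = 0.0613, so y* = 5.62.
From dx/dt = 0: 0.54(1 - x*/1160) = 0.0158·5.62, giving x* = 1160·(1 - 0.165) = 969.
From dy/dt = 0: 0.00705·969 - 0.24 = 0.0394z*, so z* = 6.59/0.0394 = 167.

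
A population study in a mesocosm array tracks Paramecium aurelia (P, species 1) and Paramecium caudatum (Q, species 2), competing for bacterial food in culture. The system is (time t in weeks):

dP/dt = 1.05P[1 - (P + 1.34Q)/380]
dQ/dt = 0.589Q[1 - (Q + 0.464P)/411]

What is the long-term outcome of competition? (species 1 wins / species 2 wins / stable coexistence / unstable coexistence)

species 2 excludes species 1

Compare the nullcline intercepts: K1/α12 = 380/1.34 = 284 < K2 = 411; K2/α21 = 411/0.464 = 886 > K1 = 380.
Since the inequalities point opposite ways, species 2 can invade but species 1 cannot.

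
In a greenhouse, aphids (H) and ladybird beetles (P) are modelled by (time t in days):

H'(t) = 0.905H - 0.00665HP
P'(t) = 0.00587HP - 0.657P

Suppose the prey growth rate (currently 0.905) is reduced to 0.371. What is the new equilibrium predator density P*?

P* ≈ 55.8

At the interior fixed point, setting dH/dt = 0 with H > 0 fixes P* = (prey growth rate)/(HP coefficient) — independent of the other coefficients.
With the change, P* = 0.371/0.00665 = 55.8; it falls from 136.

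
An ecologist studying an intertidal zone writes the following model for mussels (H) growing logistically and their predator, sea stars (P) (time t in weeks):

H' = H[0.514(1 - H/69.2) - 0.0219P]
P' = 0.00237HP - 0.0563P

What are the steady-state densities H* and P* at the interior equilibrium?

From dP/dt = 0 with P > 0: 0.00237H* = 0.0563, so H* = 23.8.
Substitute into dH/dt = 0: 0.514(1 - 23.8/69.2) = 0.0219P*.
The bracket is 0.657, giving P* = 0.338/0.0219 = 15.4.

H* ≈ 23.8, P* ≈ 15.4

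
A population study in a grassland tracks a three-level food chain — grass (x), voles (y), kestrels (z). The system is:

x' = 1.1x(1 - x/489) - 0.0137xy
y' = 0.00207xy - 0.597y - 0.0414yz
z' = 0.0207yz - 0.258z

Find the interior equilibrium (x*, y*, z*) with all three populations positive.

x* ≈ 413, y* ≈ 12.5, z* ≈ 6.23

From dz/dt = 0: 0.0207y* = 0.258, so y* = 12.5.
From dx/dt = 0: 1.1(1 - x*/489) = 0.0137·12.5, giving x* = 489·(1 - 0.155) = 413.
From dy/dt = 0: 0.00207·413 - 0.597 = 0.0414z*, so z* = 0.258/0.0414 = 6.23.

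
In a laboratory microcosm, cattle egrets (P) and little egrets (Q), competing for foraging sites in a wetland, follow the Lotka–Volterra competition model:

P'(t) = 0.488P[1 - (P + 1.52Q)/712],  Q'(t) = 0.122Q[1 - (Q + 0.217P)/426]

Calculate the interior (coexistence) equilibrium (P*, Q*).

Setting both brackets to zero gives the nullclines P + 1.52Q = 712 and 0.217P + Q = 426.
Substituting Q = 426 - 0.217P into the first: P(1 - 1.52·0.217) = 712 - 1.52·426.
So P* = 64.5/0.67 = 96.2, and then Q* = 426 - 0.217·96.2 = 405.

P* ≈ 96.2, Q* ≈ 405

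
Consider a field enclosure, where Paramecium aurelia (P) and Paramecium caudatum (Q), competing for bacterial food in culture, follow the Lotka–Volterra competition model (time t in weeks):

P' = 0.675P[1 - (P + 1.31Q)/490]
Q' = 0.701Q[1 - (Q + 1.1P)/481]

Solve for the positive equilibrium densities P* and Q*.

Setting both brackets to zero gives the nullclines P + 1.31Q = 490 and 1.1P + Q = 481.
Substituting Q = 481 - 1.1P into the first: P(1 - 1.31·1.1) = 490 - 1.31·481.
So P* = -140/-0.441 = 318, and then Q* = 481 - 1.1·318 = 132.

P* ≈ 318, Q* ≈ 132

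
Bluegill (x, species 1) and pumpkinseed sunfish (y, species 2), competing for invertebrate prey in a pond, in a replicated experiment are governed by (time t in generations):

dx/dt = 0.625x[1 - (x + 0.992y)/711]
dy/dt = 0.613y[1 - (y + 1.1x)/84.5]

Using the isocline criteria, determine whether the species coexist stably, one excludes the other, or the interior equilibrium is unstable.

species 1 excludes species 2

Compare the nullcline intercepts: K1/α12 = 711/0.992 = 717 > K2 = 84.5; K2/α21 = 84.5/1.1 = 76.8 < K1 = 711.
Since the inequalities point opposite ways, species 1 can invade but species 2 cannot.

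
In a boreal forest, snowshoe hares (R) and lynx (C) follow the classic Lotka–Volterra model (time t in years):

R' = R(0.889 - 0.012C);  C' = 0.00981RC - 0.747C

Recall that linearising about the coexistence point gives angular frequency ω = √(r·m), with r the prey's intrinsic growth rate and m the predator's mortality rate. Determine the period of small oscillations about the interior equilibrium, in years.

T ≈ 7.71 years

Here r = 0.889 and m = 0.747, so r·m = 0.664.
ω = √0.664 = 0.815 per year, hence T = 2π/ω ≈ 7.71 years.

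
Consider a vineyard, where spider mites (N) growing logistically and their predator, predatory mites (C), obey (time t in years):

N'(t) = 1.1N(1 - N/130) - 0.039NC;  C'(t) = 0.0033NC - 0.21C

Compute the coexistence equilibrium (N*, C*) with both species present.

N* ≈ 63.6, C* ≈ 14.4

From dC/dt = 0 with C > 0: 0.0033N* = 0.21, so N* = 63.6.
Substitute into dN/dt = 0: 1.1(1 - 63.6/130) = 0.039C*.
The bracket is 0.51, giving C* = 0.562/0.039 = 14.4.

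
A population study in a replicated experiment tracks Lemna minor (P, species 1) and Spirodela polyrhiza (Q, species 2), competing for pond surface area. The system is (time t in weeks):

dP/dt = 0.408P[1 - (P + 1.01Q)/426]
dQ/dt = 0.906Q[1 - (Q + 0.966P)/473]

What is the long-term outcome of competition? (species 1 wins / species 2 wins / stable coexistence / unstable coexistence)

Compare the nullcline intercepts: K1/α12 = 426/1.01 = 422 < K2 = 473; K2/α21 = 473/0.966 = 490 > K1 = 426.
Since the inequalities point opposite ways, species 2 can invade but species 1 cannot.

species 2 excludes species 1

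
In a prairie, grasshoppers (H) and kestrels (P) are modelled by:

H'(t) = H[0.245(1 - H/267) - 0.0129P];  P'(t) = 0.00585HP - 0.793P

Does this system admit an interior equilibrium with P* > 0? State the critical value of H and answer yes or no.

The predator equation gives dP/dt > 0 only when H > 0.793/0.00585 = 136.
Without the predator, H → K = 267. Since 267 > 136, the predator can invade and persist.

Threshold H = 136; K > 136, so yes, the predator persists.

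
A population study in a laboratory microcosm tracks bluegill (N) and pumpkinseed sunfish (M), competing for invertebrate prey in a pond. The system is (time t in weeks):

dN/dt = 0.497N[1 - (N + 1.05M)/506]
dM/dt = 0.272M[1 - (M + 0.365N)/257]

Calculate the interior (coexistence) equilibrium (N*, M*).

N* ≈ 383, M* ≈ 117

Setting both brackets to zero gives the nullclines N + 1.05M = 506 and 0.365N + M = 257.
Substituting M = 257 - 0.365N into the first: N(1 - 1.05·0.365) = 506 - 1.05·257.
So N* = 236/0.617 = 383, and then M* = 257 - 0.365·383 = 117.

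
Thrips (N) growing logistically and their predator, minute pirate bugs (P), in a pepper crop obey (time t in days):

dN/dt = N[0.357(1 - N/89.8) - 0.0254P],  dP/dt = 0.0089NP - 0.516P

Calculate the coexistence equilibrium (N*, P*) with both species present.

N* ≈ 58, P* ≈ 4.98

From dP/dt = 0 with P > 0: 0.0089N* = 0.516, so N* = 58.
Substitute into dN/dt = 0: 0.357(1 - 58/89.8) = 0.0254P*.
The bracket is 0.354, giving P* = 0.127/0.0254 = 4.98.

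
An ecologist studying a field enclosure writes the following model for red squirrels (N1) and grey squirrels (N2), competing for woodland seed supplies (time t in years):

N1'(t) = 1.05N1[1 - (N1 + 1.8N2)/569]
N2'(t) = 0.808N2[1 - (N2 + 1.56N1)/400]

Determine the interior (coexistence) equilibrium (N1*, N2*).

Setting both brackets to zero gives the nullclines N1 + 1.8N2 = 569 and 1.56N1 + N2 = 400.
Substituting N2 = 400 - 1.56N1 into the first: N1(1 - 1.8·1.56) = 569 - 1.8·400.
So N1* = -151/-1.81 = 83.5, and then N2* = 400 - 1.56·83.5 = 270.

N1* ≈ 83.5, N2* ≈ 270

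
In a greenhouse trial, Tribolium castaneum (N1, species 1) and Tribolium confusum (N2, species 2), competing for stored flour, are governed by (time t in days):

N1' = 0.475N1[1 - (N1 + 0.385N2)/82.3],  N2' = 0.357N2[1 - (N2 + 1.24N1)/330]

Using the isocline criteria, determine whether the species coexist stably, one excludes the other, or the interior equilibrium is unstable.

species 2 excludes species 1

Compare the nullcline intercepts: K1/α12 = 82.3/0.385 = 214 < K2 = 330; K2/α21 = 330/1.24 = 266 > K1 = 82.3.
Since the inequalities point opposite ways, species 2 can invade but species 1 cannot.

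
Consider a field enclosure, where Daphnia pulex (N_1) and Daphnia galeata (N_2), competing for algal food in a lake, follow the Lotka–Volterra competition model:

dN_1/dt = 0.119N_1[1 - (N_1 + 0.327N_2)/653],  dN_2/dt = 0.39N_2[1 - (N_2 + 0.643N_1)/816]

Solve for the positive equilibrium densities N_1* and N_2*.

Setting both brackets to zero gives the nullclines N_1 + 0.327N_2 = 653 and 0.643N_1 + N_2 = 816.
Substituting N_2 = 816 - 0.643N_1 into the first: N_1(1 - 0.327·0.643) = 653 - 0.327·816.
So N_1* = 386/0.79 = 489, and then N_2* = 816 - 0.643·489 = 502.

N_1* ≈ 489, N_2* ≈ 502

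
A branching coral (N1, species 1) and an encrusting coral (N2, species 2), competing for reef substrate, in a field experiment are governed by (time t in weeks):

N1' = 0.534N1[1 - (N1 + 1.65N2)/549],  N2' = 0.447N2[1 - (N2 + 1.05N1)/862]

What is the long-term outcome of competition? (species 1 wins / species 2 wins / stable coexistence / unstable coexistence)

species 2 excludes species 1

Compare the nullcline intercepts: K1/α12 = 549/1.65 = 333 < K2 = 862; K2/α21 = 862/1.05 = 821 > K1 = 549.
Since the inequalities point opposite ways, species 2 can invade but species 1 cannot.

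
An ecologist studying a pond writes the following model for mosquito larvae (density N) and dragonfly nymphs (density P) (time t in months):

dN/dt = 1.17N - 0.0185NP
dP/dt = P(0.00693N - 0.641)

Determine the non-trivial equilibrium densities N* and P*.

Set dP/dt = 0 with P > 0: 0.00693N - 0.641 = 0, so N* = 0.641/0.00693 = 92.5.
Set dN/dt = 0 with N > 0: 1.17 - 0.0185P = 0, so P* = 1.17/0.0185 = 63.2.

N* ≈ 92.5, P* ≈ 63.2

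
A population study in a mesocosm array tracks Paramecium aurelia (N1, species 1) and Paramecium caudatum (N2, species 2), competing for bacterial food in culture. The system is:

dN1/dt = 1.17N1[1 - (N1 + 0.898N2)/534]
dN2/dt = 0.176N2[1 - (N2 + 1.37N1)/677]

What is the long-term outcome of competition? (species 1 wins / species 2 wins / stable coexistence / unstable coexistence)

unstable coexistence (outcome depends on initial conditions)

Compare the nullcline intercepts: K1/α12 = 534/0.898 = 595 < K2 = 677; K2/α21 = 677/1.37 = 494 < K1 = 534.
Since both are reversed, neither can invade when rare; the interior point is a saddle.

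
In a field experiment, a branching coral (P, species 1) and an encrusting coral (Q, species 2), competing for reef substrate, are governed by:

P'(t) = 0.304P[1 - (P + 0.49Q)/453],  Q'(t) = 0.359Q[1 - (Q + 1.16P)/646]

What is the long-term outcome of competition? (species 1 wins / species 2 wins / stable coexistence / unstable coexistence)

Compare the nullcline intercepts: K1/α12 = 453/0.49 = 924 > K2 = 646; K2/α21 = 646/1.16 = 557 > K1 = 453.
Since both inequalities hold, each species can invade when rare, so the interior equilibrium is stable.

stable coexistence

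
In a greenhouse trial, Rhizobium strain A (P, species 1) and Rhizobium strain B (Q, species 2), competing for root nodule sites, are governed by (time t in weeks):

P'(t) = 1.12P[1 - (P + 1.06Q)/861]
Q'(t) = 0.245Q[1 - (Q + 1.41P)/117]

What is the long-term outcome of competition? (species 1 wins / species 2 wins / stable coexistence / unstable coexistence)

species 1 excludes species 2

Compare the nullcline intercepts: K1/α12 = 861/1.06 = 812 > K2 = 117; K2/α21 = 117/1.41 = 83 < K1 = 861.
Since the inequalities point opposite ways, species 1 can invade but species 2 cannot.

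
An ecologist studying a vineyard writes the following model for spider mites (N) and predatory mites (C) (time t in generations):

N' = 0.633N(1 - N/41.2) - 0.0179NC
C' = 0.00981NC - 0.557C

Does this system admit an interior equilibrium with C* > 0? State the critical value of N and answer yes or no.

The predator equation gives dC/dt > 0 only when N > 0.557/0.00981 = 56.8.
Without the predator, N → K = 41.2. Since 41.2 < 56.8, the predator cannot invade.

Threshold N = 56.8; K < 56.8, so no, the predator goes extinct.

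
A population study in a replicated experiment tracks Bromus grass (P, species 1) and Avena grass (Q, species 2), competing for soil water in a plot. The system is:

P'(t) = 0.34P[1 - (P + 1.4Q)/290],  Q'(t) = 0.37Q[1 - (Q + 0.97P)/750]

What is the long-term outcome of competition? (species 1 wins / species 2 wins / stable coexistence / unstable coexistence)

Compare the nullcline intercepts: K1/α12 = 290/1.4 = 207 < K2 = 750; K2/α21 = 750/0.97 = 773 > K1 = 290.
Since the inequalities point opposite ways, species 2 can invade but species 1 cannot.

species 2 excludes species 1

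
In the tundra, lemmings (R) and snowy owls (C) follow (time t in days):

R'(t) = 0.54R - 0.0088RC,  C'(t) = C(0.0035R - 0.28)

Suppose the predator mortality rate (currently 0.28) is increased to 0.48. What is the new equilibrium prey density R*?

R* ≈ 137

At the interior fixed point, setting dC/dt = 0 with C > 0 fixes R* = (predator death rate)/(RC coefficient) — independent of the other coefficients.
With the change, R* = 0.48/0.0035 = 137; it rises from 80.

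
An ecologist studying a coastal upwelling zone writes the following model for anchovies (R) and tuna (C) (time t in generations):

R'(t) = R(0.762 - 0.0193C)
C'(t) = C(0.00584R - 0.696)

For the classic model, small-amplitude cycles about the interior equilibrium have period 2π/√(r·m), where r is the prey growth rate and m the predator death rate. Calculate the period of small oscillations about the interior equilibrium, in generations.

Here r = 0.762 and m = 0.696, so r·m = 0.53.
ω = √0.53 = 0.728 per generation, hence T = 2π/ω ≈ 8.63 generations.

T ≈ 8.63 generations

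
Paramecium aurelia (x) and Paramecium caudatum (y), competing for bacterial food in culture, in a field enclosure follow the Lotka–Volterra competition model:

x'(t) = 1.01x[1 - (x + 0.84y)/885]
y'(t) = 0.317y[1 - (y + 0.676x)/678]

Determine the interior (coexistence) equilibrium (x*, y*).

x* ≈ 730, y* ≈ 185

Setting both brackets to zero gives the nullclines x + 0.84y = 885 and 0.676x + y = 678.
Substituting y = 678 - 0.676x into the first: x(1 - 0.84·0.676) = 885 - 0.84·678.
So x* = 315/0.432 = 730, and then y* = 678 - 0.676·730 = 185.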